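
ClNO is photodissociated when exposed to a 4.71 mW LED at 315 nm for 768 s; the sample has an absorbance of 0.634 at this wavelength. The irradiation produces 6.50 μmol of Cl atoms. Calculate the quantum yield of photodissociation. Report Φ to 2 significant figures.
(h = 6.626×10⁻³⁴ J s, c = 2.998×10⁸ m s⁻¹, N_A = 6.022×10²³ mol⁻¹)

Φ = 0.89

Product: 6.50 μmol = 6.50×10⁻⁶ mol.
Photon energy at 315 nm: hc/λ = (6.626×10⁻³⁴)(2.998×10⁸)/(315×10⁻⁹) = 6.306×10⁻¹⁹ J.
Energy delivered: (4.71 mW)(768 s) = 3.617 J.
Photons incident: 3.617 / 6.306×10⁻¹⁹ = 5.736×10¹⁸, i.e. 5.736×10¹⁸/6.022×10²³ = 9.525×10⁻⁶ mol.
Fraction absorbed: 1 − 10^(−0.634) = 0.7677.
Photons absorbed: 0.7677 × 9.525×10⁻⁶ = 7.312×10⁻⁶ mol.
Φ = 6.50×10⁻⁶ mol / 7.312×10⁻⁶ mol photons = 0.89.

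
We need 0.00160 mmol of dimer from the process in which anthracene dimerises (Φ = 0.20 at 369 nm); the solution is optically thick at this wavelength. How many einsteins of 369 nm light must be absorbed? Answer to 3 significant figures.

Product: 0.00160 mmol = 1.60e-6 mol.
Photons that must be absorbed: 1.60e-6 / 0.20 = 8.000e-6 mol.

8.00e-6 einstein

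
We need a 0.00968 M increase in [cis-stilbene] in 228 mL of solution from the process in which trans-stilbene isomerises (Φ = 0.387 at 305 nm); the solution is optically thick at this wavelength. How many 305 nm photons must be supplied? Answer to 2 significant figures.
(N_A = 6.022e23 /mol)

3.4e21 photons

Product: (0.00968 M)(0.228 L) = 0.002207 mol.
Photons that must be absorbed: 0.002207 / 0.387 = 0.005703 mol.
Photon count: 0.005703 × 6.022e23 = 3.4e21.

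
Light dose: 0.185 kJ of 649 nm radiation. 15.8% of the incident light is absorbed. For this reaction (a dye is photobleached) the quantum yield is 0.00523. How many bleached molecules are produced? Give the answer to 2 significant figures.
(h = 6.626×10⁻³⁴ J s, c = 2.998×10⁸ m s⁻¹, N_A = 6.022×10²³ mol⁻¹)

5.0×10¹⁷ bleached molecules

Photon energy at 649 nm: hc/λ = (6.626×10⁻³⁴)(2.998×10⁸)/(649×10⁻⁹) = 3.061×10⁻¹⁹ J.
Incident energy: 0.185 kJ = 185 J.
Photons incident: 185 / 3.061×10⁻¹⁹ = 6.044×10²⁰, i.e. 6.044×10²⁰/6.022×10²³ = 0.001004 mol.
Photons absorbed: 0.158 × 0.001004 = 1.586×10⁻⁴ mol.
Product: Φ × n_abs = 0.00523 × 1.586×10⁻⁴ = 8.295×10⁻⁷ mol.
As a count: 8.295×10⁻⁷ × 6.022×10²³ = 5.0×10¹⁷.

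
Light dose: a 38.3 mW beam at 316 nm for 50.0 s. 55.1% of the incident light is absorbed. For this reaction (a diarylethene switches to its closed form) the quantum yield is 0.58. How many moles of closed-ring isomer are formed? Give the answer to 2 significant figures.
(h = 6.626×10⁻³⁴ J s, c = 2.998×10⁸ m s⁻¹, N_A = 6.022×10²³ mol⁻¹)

Photon energy at 316 nm: hc/λ = (6.626×10⁻³⁴)(2.998×10⁸)/(316×10⁻⁹) = 6.286×10⁻¹⁹ J.
Energy delivered: (38.3 mW)(50 s) = 1.915 J.
Photons incident: 1.915 / 6.286×10⁻¹⁹ = 3.046×10¹⁸, i.e. 3.046×10¹⁸/6.022×10²³ = 5.058×10⁻⁶ mol.
Photons absorbed: 0.551 × 5.058×10⁻⁶ = 2.787×10⁻⁶ mol.
Product: Φ × n_abs = 0.58 × 2.787×10⁻⁶ = 1.616×10⁻⁶ mol.

1.6×10⁻⁶ mol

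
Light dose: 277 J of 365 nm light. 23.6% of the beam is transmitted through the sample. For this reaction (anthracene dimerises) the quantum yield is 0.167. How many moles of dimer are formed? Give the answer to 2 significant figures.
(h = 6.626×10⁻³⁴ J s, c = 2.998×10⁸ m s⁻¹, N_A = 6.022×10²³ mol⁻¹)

1.1×10⁻⁴ mol

Photon energy at 365 nm: hc/λ = (6.626×10⁻³⁴)(2.998×10⁸)/(365×10⁻⁹) = 5.442×10⁻¹⁹ J.
Photons incident: 277 / 5.442×10⁻¹⁹ = 5.090×10²⁰, i.e. 5.090×10²⁰/6.022×10²³ = 8.452×10⁻⁴ mol.
Fraction absorbed: 1 − 23.6/100 = 0.7640.
Photons absorbed: 0.7640 × 8.452×10⁻⁴ = 6.457×10⁻⁴ mol.
Product: Φ × n_abs = 0.167 × 6.457×10⁻⁴ = 1.078×10⁻⁴ mol.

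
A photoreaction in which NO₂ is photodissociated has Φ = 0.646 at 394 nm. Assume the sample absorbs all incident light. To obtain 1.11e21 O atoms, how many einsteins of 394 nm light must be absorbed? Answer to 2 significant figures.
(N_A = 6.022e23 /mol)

Product: 1.11e21 / 6.022e23 = 0.001843 mol.
Photons that must be absorbed: 0.001843 / 0.646 = 0.002853 mol.

0.0029 einstein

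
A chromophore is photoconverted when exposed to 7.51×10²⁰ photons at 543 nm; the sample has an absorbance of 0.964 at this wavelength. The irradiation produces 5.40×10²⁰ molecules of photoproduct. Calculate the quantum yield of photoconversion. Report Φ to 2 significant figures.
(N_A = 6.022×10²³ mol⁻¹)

Product: 5.40×10²⁰ / 6.022×10²³ = 8.967×10⁻⁴ mol.
Moles of photons: 7.51×10²⁰ / 6.022×10²³ = 0.001247 mol.
Fraction absorbed: 1 − 10^(−0.964) = 0.8914.
Photons absorbed: 0.8914 × 0.001247 = 0.001112 mol.
Φ = 8.967×10⁻⁴ mol / 0.001112 mol photons = 0.81.

Φ = 0.81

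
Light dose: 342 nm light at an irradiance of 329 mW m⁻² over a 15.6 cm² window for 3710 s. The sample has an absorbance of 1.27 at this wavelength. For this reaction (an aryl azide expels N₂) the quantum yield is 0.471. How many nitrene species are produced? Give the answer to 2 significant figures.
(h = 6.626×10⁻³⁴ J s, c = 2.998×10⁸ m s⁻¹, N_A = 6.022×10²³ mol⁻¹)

Photon energy at 342 nm: hc/λ = (6.626×10⁻³⁴)(2.998×10⁸)/(342×10⁻⁹) = 5.808×10⁻¹⁹ J.
Energy delivered: (329 mW m⁻²)(15.6×10⁻⁴ m²)(3710 s) = 1.904 J.
Photons incident: 1.904 / 5.808×10⁻¹⁹ = 3.278×10¹⁸, i.e. 3.278×10¹⁸/6.022×10²³ = 5.443×10⁻⁶ mol.
Fraction absorbed: 1 − 10^(−1.27) = 0.9463.
Photons absorbed: 0.9463 × 5.443×10⁻⁶ = 5.151×10⁻⁶ mol.
Product: Φ × n_abs = 0.471 × 5.151×10⁻⁶ = 2.426×10⁻⁶ mol.
As a count: 2.426×10⁻⁶ × 6.022×10²³ = 1.5×10¹⁸.

1.5×10¹⁸ species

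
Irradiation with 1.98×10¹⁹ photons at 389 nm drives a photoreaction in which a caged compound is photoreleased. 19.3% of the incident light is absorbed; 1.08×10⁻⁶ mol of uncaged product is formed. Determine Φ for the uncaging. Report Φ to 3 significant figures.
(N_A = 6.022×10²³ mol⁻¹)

Moles of photons: 1.98×10¹⁹ / 6.022×10²³ = 3.288×10⁻⁵ mol.
Photons absorbed: 0.193 × 3.288×10⁻⁵ = 6.346×10⁻⁶ mol.
Φ = 1.08×10⁻⁶ mol / 6.346×10⁻⁶ mol photons = 0.170.

Φ = 0.170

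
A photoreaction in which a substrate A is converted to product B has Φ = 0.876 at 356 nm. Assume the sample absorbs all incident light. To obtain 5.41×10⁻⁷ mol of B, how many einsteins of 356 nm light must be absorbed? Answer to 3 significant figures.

Photons that must be absorbed: 5.41×10⁻⁷ / 0.876 = 6.176×10⁻⁷ mol.

6.18×10⁻⁷ einstein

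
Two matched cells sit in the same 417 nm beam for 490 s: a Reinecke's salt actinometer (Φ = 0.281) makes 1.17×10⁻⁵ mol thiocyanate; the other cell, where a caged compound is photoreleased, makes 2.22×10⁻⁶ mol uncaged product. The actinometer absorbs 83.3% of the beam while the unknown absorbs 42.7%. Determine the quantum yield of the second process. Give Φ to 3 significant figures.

Photons absorbed by the actinometer: 1.17×10⁻⁵ / 0.281 = 4.164×10⁻⁵ mol.
Incident flux: 4.164×10⁻⁵ / 0.833 = 4.999×10⁻⁵ einstein.
Absorbed by unknown: 0.427 × 4.999×10⁻⁵ = 2.135×10⁻⁵ mol.
Φ(unknown) = 2.22×10⁻⁶ / 2.135×10⁻⁵ = 0.104.

Φ = 0.104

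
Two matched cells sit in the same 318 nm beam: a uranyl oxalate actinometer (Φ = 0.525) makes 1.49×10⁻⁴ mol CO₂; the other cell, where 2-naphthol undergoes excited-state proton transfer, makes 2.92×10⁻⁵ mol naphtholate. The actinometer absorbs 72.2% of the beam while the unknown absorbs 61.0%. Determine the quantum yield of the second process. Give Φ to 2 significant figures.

Φ = 0.12

Photons absorbed by the actinometer: 1.49×10⁻⁴ / 0.525 = 2.838×10⁻⁴ mol.
Incident flux: 2.838×10⁻⁴ / 0.722 = 3.931×10⁻⁴ einstein.
Absorbed by unknown: 0.610 × 3.931×10⁻⁴ = 2.398×10⁻⁴ mol.
Φ(unknown) = 2.92×10⁻⁵ / 2.398×10⁻⁴ = 0.12.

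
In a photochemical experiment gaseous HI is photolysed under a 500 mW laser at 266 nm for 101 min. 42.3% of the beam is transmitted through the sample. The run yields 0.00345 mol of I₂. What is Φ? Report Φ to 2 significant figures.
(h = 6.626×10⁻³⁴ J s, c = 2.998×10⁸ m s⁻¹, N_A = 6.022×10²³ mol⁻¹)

Photon energy at 266 nm: hc/λ = (6.626×10⁻³⁴)(2.998×10⁸)/(266×10⁻⁹) = 7.468×10⁻¹⁹ J.
Energy delivered: (500 mW)(6060 s) = 3030 J.
Photons incident: 3030 / 7.468×10⁻¹⁹ = 4.057×10²¹, i.e. 4.057×10²¹/6.022×10²³ = 0.006737 mol.
Fraction absorbed: 1 − 42.3/100 = 0.5770.
Photons absorbed: 0.5770 × 0.006737 = 0.003887 mol.
Φ = 0.00345 mol / 0.003887 mol photons = 0.89.

Φ = 0.89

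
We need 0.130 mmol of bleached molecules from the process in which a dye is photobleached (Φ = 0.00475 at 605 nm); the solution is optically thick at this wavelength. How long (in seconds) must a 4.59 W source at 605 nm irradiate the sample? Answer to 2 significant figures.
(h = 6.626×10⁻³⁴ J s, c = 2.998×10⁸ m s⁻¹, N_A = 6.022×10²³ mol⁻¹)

t ≈ 1200 s

Product: 0.130 mmol = 1.30×10⁻⁴ mol.
Photons that must be absorbed: 1.30×10⁻⁴ / 0.00475 = 0.02737 mol.
Photon energy: hc/λ = 3.283×10⁻¹⁹ J; per mole, 1.977×10⁵ J mol⁻¹.
Energy required: 0.02737 × 1.977×10⁵ = 5411 J.
Time: 5411 J / 4.59 W = 1200 s.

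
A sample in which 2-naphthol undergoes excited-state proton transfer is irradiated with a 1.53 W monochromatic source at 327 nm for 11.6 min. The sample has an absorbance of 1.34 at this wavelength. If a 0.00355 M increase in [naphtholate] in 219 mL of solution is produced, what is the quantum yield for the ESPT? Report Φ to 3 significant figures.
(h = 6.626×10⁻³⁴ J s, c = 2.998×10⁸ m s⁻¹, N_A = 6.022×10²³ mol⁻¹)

Product: (0.00355 M)(0.219 L) = 7.775×10⁻⁴ mol.
Photon energy at 327 nm: hc/λ = (6.626×10⁻³⁴)(2.998×10⁸)/(327×10⁻⁹) = 6.075×10⁻¹⁹ J.
Energy delivered: (1.53 W)(696 s) = 1065 J.
Photons incident: 1065 / 6.075×10⁻¹⁹ = 1.753×10²¹, i.e. 1.753×10²¹/6.022×10²³ = 0.002911 mol.
Fraction absorbed: 1 − 10^(−1.34) = 0.9543.
Photons absorbed: 0.9543 × 0.002911 = 0.002778 mol.
Φ = 7.775×10⁻⁴ mol / 0.002778 mol photons = 0.280.

Φ = 0.280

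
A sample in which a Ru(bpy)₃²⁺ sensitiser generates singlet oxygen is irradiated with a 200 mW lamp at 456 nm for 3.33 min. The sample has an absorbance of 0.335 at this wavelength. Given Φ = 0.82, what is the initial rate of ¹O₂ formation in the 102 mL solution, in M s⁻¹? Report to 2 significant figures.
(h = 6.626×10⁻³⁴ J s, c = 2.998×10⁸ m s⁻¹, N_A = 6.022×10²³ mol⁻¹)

Photon energy at 456 nm: hc/λ = (6.626×10⁻³⁴)(2.998×10⁸)/(456×10⁻⁹) = 4.356×10⁻¹⁹ J.
Energy delivered: (200 mW)(199.8 s) = 39.96 J.
Photons incident: 39.96 / 4.356×10⁻¹⁹ = 9.174×10¹⁹, i.e. 9.174×10¹⁹/6.022×10²³ = 1.523×10⁻⁴ mol.
Fraction absorbed: 1 − 10^(−0.335) = 0.5376.
Photons absorbed: 0.5376 × 1.523×10⁻⁴ = 8.188×10⁻⁵ mol.
Product formed: 0.82 × 8.188×10⁻⁵ = 6.714×10⁻⁵ mol.
Rate: 6.714×10⁻⁵ mol / (199.8 s × 0.102 L) = 3.3×10⁻⁶ M s⁻¹.

3.3×10⁻⁶ M s⁻¹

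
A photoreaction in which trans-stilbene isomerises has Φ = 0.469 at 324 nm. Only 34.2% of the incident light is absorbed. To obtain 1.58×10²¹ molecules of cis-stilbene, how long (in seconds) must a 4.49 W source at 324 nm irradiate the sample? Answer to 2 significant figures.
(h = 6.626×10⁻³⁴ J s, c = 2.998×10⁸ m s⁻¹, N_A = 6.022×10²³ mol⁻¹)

Product: 1.58×10²¹ / 6.022×10²³ = 0.002624 mol.
Photons that must be absorbed: 0.002624 / 0.469 = 0.005595 mol.
Incident photons needed: 0.005595 / 0.342 = 0.01636 mol.
Photon energy: hc/λ = 6.131×10⁻¹⁹ J; per mole, 3.692×10⁵ J mol⁻¹.
Energy required: 0.01636 × 3.692×10⁵ = 6040 J.
Time: 6040 J / 4.49 W = 1300 s.

t ≈ 1300 s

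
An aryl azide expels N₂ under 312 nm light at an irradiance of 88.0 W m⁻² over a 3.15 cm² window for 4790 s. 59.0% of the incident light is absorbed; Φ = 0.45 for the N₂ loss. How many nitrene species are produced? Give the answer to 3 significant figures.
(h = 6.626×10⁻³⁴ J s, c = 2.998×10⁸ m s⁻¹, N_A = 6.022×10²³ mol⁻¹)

5.54×10¹⁹ species

Photon energy at 312 nm: hc/λ = (6.626×10⁻³⁴)(2.998×10⁸)/(312×10⁻⁹) = 6.367×10⁻¹⁹ J.
Energy delivered: (88.0 W m⁻²)(3.15×10⁻⁴ m²)(4790 s) = 132.8 J.
Photons incident: 132.8 / 6.367×10⁻¹⁹ = 2.086×10²⁰, i.e. 2.086×10²⁰/6.022×10²³ = 3.464×10⁻⁴ mol.
Photons absorbed: 0.590 × 3.464×10⁻⁴ = 2.044×10⁻⁴ mol.
Product: Φ × n_abs = 0.45 × 2.044×10⁻⁴ = 9.198×10⁻⁵ mol.
As a count: 9.198×10⁻⁵ × 6.022×10²³ = 5.54×10¹⁹.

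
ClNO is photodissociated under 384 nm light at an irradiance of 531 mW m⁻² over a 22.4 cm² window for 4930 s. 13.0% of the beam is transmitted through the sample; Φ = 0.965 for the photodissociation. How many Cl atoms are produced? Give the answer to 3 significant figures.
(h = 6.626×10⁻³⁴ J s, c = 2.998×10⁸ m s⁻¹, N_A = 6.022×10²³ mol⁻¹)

9.52×10¹⁸ atoms

Photon energy at 384 nm: hc/λ = (6.626×10⁻³⁴)(2.998×10⁸)/(384×10⁻⁹) = 5.173×10⁻¹⁹ J.
Energy delivered: (531 mW m⁻²)(22.4×10⁻⁴ m²)(4930 s) = 5.864 J.
Photons incident: 5.864 / 5.173×10⁻¹⁹ = 1.134×10¹⁹, i.e. 1.134×10¹⁹/6.022×10²³ = 1.883×10⁻⁵ mol.
Fraction absorbed: 1 − 13.0/100 = 0.8700.
Photons absorbed: 0.8700 × 1.883×10⁻⁵ = 1.638×10⁻⁵ mol.
Product: Φ × n_abs = 0.965 × 1.638×10⁻⁵ = 1.581×10⁻⁵ mol.
As a count: 1.581×10⁻⁵ × 6.022×10²³ = 9.52×10¹⁸.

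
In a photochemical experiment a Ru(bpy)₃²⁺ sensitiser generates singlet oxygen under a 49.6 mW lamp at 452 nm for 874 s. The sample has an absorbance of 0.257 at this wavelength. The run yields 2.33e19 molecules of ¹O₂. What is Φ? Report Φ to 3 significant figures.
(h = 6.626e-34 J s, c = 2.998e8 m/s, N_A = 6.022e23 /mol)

Φ = 0.529

Product: 2.33e19 / 6.022e23 = 3.869e-5 mol.
Photon energy at 452 nm: hc/λ = (6.626e-34)(2.998e8)/(452e-9) = 4.395e-19 J.
Energy delivered: (49.6 mW)(874 s) = 43.35 J.
Photons incident: 43.35 / 4.395e-19 = 9.863e19, i.e. 9.863e19/6.022e23 = 1.638e-4 mol.
Fraction absorbed: 1 − 10^(−0.257) = 0.4466.
Photons absorbed: 0.4466 × 1.638e-4 = 7.315e-5 mol.
Φ = 3.869e-5 mol / 7.315e-5 mol photons = 0.529.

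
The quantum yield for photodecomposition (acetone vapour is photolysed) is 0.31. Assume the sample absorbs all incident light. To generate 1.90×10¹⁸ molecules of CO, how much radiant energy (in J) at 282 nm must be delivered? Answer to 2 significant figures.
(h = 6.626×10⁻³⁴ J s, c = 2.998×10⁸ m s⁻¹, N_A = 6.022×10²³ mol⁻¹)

Product: 1.90×10¹⁸ / 6.022×10²³ = 3.155×10⁻⁶ mol.
Photons that must be absorbed: 3.155×10⁻⁶ / 0.31 = 1.018×10⁻⁵ mol.
Photon energy: hc/λ = 7.044×10⁻¹⁹ J; per mole, 4.242×10⁵ J mol⁻¹.
Energy required: 1.018×10⁻⁵ × 4.242×10⁵ = 4.3 J.

4.3 J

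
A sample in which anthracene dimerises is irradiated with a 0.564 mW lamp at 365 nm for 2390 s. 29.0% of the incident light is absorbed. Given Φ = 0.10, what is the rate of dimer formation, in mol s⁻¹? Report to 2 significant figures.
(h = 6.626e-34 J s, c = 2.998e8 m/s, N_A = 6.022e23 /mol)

Photon energy at 365 nm: hc/λ = (6.626e-34)(2.998e8)/(365e-9) = 5.442e-19 J.
Energy delivered: (0.564 mW)(2390 s) = 1.348 J.
Photons incident: 1.348 / 5.442e-19 = 2.477e18, i.e. 2.477e18/6.022e23 = 4.113e-6 mol.
Photons absorbed: 0.290 × 4.113e-6 = 1.193e-6 mol.
Product formed: 0.10 × 1.193e-6 = 1.193e-7 mol.
Rate: 1.193e-7 / 2390 s = 5.0e-11 mol s⁻¹.

5.0e-11 mol s⁻¹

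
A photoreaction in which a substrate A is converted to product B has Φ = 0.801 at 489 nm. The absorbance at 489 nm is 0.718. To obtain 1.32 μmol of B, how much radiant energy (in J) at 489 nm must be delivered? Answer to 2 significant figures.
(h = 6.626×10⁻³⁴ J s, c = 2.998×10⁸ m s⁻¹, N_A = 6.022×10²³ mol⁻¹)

Product: 1.32 μmol = 1.32×10⁻⁶ mol.
Photons that must be absorbed: 1.32×10⁻⁶ / 0.801 = 1.648×10⁻⁶ mol.
Fraction absorbed: 1 − 10^(−0.718) = 0.8086.
Incident photons needed: 1.648×10⁻⁶ / 0.8086 = 2.038×10⁻⁶ mol.
Photon energy: hc/λ = 4.062×10⁻¹⁹ J; per mole, 2.446×10⁵ J mol⁻¹.
Energy required: 2.038×10⁻⁶ × 2.446×10⁵ = 0.50 J.

0.50 J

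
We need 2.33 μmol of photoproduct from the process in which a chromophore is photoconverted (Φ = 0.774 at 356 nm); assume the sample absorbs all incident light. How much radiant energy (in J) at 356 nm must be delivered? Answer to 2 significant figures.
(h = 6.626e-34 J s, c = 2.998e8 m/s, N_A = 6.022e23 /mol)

Product: 2.33 μmol = 2.33e-6 mol.
Photons that must be absorbed: 2.33e-6 / 0.774 = 3.010e-6 mol.
Photon energy: hc/λ = 5.580e-19 J; per mole, 3.360e5 J mol⁻¹.
Energy required: 3.010e-6 × 3.360e5 = 1.0 J.

1.0 J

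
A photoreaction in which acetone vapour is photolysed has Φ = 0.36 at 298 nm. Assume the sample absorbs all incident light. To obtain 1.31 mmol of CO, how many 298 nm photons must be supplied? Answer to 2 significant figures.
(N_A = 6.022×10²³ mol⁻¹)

Product: 1.31 mmol = 0.00131 mol.
Photons that must be absorbed: 0.00131 / 0.36 = 0.003639 mol.
Photon count: 0.003639 × 6.022×10²³ = 2.2×10²¹.

2.2×10²¹ photons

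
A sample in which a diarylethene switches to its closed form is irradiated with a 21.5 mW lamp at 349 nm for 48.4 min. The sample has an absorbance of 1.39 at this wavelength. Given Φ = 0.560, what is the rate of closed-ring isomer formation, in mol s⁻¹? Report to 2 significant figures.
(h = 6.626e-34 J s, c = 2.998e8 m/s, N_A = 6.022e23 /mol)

3.4e-8 mol s⁻¹

Photon energy at 349 nm: hc/λ = (6.626e-34)(2.998e8)/(349e-9) = 5.692e-19 J.
Energy delivered: (21.5 mW)(2904 s) = 62.44 J.
Photons incident: 62.44 / 5.692e-19 = 1.097e20, i.e. 1.097e20/6.022e23 = 1.822e-4 mol.
Fraction absorbed: 1 − 10^(−1.39) = 0.9593.
Photons absorbed: 0.9593 × 1.822e-4 = 1.748e-4 mol.
Product formed: 0.560 × 1.748e-4 = 9.789e-5 mol.
Rate: 9.789e-5 / 2904 s = 3.4e-8 mol s⁻¹.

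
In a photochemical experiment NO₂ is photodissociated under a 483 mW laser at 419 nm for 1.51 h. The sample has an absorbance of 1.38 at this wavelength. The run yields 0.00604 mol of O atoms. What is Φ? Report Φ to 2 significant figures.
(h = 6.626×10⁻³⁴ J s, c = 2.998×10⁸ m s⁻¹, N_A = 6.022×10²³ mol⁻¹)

Φ = 0.69

Photon energy at 419 nm: hc/λ = (6.626×10⁻³⁴)(2.998×10⁸)/(419×10⁻⁹) = 4.741×10⁻¹⁹ J.
Energy delivered: (483 mW)(5436 s) = 2626 J.
Photons incident: 2626 / 4.741×10⁻¹⁹ = 5.539×10²¹, i.e. 5.539×10²¹/6.022×10²³ = 0.009198 mol.
Fraction absorbed: 1 − 10^(−1.38) = 0.9583.
Photons absorbed: 0.9583 × 0.009198 = 0.008814 mol.
Φ = 0.00604 mol / 0.008814 mol photons = 0.69.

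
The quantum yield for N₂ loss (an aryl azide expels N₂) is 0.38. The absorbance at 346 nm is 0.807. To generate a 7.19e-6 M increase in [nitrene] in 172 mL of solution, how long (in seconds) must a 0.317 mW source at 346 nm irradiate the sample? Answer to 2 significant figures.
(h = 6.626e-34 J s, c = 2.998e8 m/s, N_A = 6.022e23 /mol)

Product: (7.19e-6 M)(0.172 L) = 1.237e-6 mol.
Photons that must be absorbed: 1.237e-6 / 0.38 = 3.255e-6 mol.
Fraction absorbed: 1 − 10^(−0.807) = 0.8440.
Incident photons needed: 3.255e-6 / 0.8440 = 3.857e-6 mol.
Photon energy: hc/λ = 5.741e-19 J; per mole, 3.457e5 J mol⁻¹.
Energy required: 3.857e-6 × 3.457e5 = 1.333 J.
Time: 1.333 J / 0.000317 W = 4200 s.

t ≈ 4200 s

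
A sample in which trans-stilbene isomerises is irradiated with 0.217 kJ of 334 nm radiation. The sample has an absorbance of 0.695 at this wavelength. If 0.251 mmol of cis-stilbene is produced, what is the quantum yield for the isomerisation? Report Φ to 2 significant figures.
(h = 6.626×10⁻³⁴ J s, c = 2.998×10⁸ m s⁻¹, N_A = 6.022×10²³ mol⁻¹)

Product: 0.251 mmol = 2.51×10⁻⁴ mol.
Photon energy at 334 nm: hc/λ = (6.626×10⁻³⁴)(2.998×10⁸)/(334×10⁻⁹) = 5.948×10⁻¹⁹ J.
Incident energy: 0.217 kJ = 217 J.
Photons incident: 217 / 5.948×10⁻¹⁹ = 3.648×10²⁰, i.e. 3.648×10²⁰/6.022×10²³ = 6.058×10⁻⁴ mol.
Fraction absorbed: 1 − 10^(−0.695) = 0.7982.
Photons absorbed: 0.7982 × 6.058×10⁻⁴ = 4.835×10⁻⁴ mol.
Φ = 2.51×10⁻⁴ mol / 4.835×10⁻⁴ mol photons = 0.52.

Φ = 0.52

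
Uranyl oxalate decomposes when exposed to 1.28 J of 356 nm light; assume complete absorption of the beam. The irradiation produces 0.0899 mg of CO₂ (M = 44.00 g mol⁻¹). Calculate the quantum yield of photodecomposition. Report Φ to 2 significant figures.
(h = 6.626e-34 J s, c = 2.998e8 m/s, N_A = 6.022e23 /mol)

Φ = 0.54

Product: 0.0899 mg / 44.00 g mol⁻¹ = 2.043e-6 mol.
Photon energy at 356 nm: hc/λ = (6.626e-34)(2.998e8)/(356e-9) = 5.580e-19 J.
Photons incident: 1.28 / 5.580e-19 = 2.294e18, i.e. 2.294e18/6.022e23 = 3.809e-6 mol.
Φ = 2.043e-6 mol / 3.809e-6 mol photons = 0.54.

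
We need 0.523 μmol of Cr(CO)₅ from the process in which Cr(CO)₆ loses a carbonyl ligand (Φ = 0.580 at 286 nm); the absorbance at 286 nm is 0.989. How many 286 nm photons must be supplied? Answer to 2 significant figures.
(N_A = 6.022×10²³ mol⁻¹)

Product: 0.523 μmol = 5.23×10⁻⁷ mol.
Photons that must be absorbed: 5.23×10⁻⁷ / 0.580 = 9.017×10⁻⁷ mol.
Fraction absorbed: 1 − 10^(−0.989) = 0.8974.
Incident photons needed: 9.017×10⁻⁷ / 0.8974 = 1.005×10⁻⁶ mol.
Photon count: 1.005×10⁻⁶ × 6.022×10²³ = 6.1×10¹⁷.

6.1×10¹⁷ photons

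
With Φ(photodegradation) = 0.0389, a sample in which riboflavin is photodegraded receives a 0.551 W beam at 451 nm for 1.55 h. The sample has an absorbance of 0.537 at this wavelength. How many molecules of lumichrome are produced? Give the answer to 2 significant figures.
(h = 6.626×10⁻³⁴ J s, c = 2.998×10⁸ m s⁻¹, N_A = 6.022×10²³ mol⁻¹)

Photon energy at 451 nm: hc/λ = (6.626×10⁻³⁴)(2.998×10⁸)/(451×10⁻⁹) = 4.405×10⁻¹⁹ J.
Energy delivered: (0.551 W)(5580 s) = 3075 J.
Photons incident: 3075 / 4.405×10⁻¹⁹ = 6.981×10²¹, i.e. 6.981×10²¹/6.022×10²³ = 0.01159 mol.
Fraction absorbed: 1 − 10^(−0.537) = 0.7096.
Photons absorbed: 0.7096 × 0.01159 = 0.008224 mol.
Product: Φ × n_abs = 0.0389 × 0.008224 = 3.199×10⁻⁴ mol.
As a count: 3.199×10⁻⁴ × 6.022×10²³ = 1.9×10²⁰.

1.9×10²⁰ molecules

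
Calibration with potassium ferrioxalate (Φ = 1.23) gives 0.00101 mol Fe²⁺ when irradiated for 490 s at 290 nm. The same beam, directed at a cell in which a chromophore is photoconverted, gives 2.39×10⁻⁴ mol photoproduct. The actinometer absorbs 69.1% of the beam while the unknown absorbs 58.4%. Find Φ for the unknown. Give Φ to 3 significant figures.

Φ = 0.344

Photons absorbed by the actinometer: 0.00101 / 1.23 = 8.211×10⁻⁴ mol.
Incident flux: 8.211×10⁻⁴ / 0.691 = 0.001188 einstein.
Absorbed by unknown: 0.584 × 0.001188 = 6.938×10⁻⁴ mol.
Φ(unknown) = 2.39×10⁻⁴ / 6.938×10⁻⁴ = 0.344.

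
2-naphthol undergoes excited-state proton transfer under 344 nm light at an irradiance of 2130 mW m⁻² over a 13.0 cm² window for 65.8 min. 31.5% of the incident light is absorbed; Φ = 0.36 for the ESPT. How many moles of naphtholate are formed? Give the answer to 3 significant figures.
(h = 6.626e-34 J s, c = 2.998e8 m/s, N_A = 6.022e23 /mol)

3.56e-6 mol

Photon energy at 344 nm: hc/λ = (6.626e-34)(2.998e8)/(344e-9) = 5.775e-19 J.
Energy delivered: (2130 mW m⁻²)(13.0e-4 m²)(3948 s) = 10.93 J.
Photons incident: 10.93 / 5.775e-19 = 1.893e19, i.e. 1.893e19/6.022e23 = 3.143e-5 mol.
Photons absorbed: 0.315 × 3.143e-5 = 9.900e-6 mol.
Product: Φ × n_abs = 0.36 × 9.900e-6 = 3.564e-6 mol.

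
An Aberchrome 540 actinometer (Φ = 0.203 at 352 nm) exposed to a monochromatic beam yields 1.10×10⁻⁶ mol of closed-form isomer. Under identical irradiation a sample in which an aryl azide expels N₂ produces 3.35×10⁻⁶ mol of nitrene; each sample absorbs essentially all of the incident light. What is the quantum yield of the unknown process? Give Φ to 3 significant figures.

Φ = 0.618

Photons absorbed by the actinometer: 1.10×10⁻⁶ / 0.203 = 5.419×10⁻⁶ mol.
Φ(unknown) = 3.35×10⁻⁶ / 5.419×10⁻⁶ = 0.618.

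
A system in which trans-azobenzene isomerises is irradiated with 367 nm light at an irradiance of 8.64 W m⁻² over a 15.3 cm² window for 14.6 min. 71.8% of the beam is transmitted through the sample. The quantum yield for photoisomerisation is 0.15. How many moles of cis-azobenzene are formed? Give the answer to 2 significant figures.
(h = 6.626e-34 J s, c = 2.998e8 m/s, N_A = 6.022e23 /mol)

Photon energy at 367 nm: hc/λ = (6.626e-34)(2.998e8)/(367e-9) = 5.413e-19 J.
Energy delivered: (8.64 W m⁻²)(15.3e-4 m²)(876 s) = 11.58 J.
Photons incident: 11.58 / 5.413e-19 = 2.139e19, i.e. 2.139e19/6.022e23 = 3.552e-5 mol.
Fraction absorbed: 1 − 71.8/100 = 0.2820.
Photons absorbed: 0.2820 × 3.552e-5 = 1.002e-5 mol.
Product: Φ × n_abs = 0.15 × 1.002e-5 = 1.503e-6 mol.

1.5e-6 mol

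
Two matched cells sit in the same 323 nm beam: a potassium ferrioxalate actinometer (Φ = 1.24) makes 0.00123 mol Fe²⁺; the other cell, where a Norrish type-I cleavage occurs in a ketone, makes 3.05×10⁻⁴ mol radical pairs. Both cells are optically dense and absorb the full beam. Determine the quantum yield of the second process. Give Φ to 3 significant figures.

Φ = 0.307

Photons absorbed by the actinometer: 0.00123 / 1.24 = 9.919×10⁻⁴ mol.
Φ(unknown) = 3.05×10⁻⁴ / 9.919×10⁻⁴ = 0.307.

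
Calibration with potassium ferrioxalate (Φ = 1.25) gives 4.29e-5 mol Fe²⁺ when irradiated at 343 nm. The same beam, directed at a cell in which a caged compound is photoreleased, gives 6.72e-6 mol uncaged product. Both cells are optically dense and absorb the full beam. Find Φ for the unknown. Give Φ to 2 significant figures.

Photons absorbed by the actinometer: 4.29e-5 / 1.25 = 3.432e-5 mol.
Φ(unknown) = 6.72e-6 / 3.432e-5 = 0.20.

Φ = 0.20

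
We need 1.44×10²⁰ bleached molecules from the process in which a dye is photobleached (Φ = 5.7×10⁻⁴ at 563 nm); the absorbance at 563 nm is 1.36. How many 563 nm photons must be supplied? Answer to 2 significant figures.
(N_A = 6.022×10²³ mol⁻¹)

Product: 1.44×10²⁰ / 6.022×10²³ = 2.391×10⁻⁴ mol.
Photons that must be absorbed: 2.391×10⁻⁴ / 5.7×10⁻⁴ = 0.4195 mol.
Fraction absorbed: 1 − 10^(−1.36) = 0.9563.
Incident photons needed: 0.4195 / 0.9563 = 0.4387 mol.
Photon count: 0.4387 × 6.022×10²³ = 2.6×10²³.

2.6×10²³ photons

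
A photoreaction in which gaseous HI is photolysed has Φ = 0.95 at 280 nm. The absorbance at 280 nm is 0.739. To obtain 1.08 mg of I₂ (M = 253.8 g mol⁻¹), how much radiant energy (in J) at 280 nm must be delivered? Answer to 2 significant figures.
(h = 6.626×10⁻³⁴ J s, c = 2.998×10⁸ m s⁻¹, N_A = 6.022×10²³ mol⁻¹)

2.3 J

Product: 1.08 mg / 253.8 g mol⁻¹ = 4.255×10⁻⁶ mol.
Photons that must be absorbed: 4.255×10⁻⁶ / 0.95 = 4.479×10⁻⁶ mol.
Fraction absorbed: 1 − 10^(−0.739) = 0.8176.
Incident photons needed: 4.479×10⁻⁶ / 0.8176 = 5.478×10⁻⁶ mol.
Photon energy: hc/λ = 7.095×10⁻¹⁹ J; per mole, 4.273×10⁵ J mol⁻¹.
Energy required: 5.478×10⁻⁶ × 4.273×10⁵ = 2.3 J.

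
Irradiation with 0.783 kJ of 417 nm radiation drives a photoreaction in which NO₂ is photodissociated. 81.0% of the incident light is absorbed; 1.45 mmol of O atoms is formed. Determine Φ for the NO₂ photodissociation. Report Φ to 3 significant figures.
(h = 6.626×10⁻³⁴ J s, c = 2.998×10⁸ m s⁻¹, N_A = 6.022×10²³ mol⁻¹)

Φ = 0.656

Product: 1.45 mmol = 0.00145 mol.
Photon energy at 417 nm: hc/λ = (6.626×10⁻³⁴)(2.998×10⁸)/(417×10⁻⁹) = 4.764×10⁻¹⁹ J.
Incident energy: 0.783 kJ = 783 J.
Photons incident: 783 / 4.764×10⁻¹⁹ = 1.644×10²¹, i.e. 1.644×10²¹/6.022×10²³ = 0.002730 mol.
Photons absorbed: 0.810 × 0.002730 = 0.002211 mol.
Φ = 0.00145 mol / 0.002211 mol photons = 0.656.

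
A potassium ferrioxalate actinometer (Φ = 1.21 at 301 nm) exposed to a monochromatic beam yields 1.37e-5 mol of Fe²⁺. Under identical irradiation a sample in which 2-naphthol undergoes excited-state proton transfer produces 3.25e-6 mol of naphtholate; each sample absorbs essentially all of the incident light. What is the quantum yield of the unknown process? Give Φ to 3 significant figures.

Φ = 0.287

Photons absorbed by the actinometer: 1.37e-5 / 1.21 = 1.132e-5 mol.
Φ(unknown) = 3.25e-6 / 1.132e-5 = 0.287.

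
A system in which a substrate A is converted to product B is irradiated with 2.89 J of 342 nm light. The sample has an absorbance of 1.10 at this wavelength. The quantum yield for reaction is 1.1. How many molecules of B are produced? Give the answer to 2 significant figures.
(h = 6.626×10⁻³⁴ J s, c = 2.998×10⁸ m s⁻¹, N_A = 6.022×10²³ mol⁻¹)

Photon energy at 342 nm: hc/λ = (6.626×10⁻³⁴)(2.998×10⁸)/(342×10⁻⁹) = 5.808×10⁻¹⁹ J.
Photons incident: 2.89 / 5.808×10⁻¹⁹ = 4.976×10¹⁸, i.e. 4.976×10¹⁸/6.022×10²³ = 8.263×10⁻⁶ mol.
Fraction absorbed: 1 − 10^(−1.10) = 0.9206.
Photons absorbed: 0.9206 × 8.263×10⁻⁶ = 7.607×10⁻⁶ mol.
Product: Φ × n_abs = 1.1 × 7.607×10⁻⁶ = 8.368×10⁻⁶ mol.
As a count: 8.368×10⁻⁶ × 6.022×10²³ = 5.0×10¹⁸.

5.0×10¹⁸ molecules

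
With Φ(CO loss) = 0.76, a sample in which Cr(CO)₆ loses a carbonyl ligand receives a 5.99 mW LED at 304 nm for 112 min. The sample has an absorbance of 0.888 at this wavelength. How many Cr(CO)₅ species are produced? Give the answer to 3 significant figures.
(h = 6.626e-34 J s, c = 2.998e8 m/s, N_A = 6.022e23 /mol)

Photon energy at 304 nm: hc/λ = (6.626e-34)(2.998e8)/(304e-9) = 6.534e-19 J.
Energy delivered: (5.99 mW)(6720 s) = 40.25 J.
Photons incident: 40.25 / 6.534e-19 = 6.160e19, i.e. 6.160e19/6.022e23 = 1.023e-4 mol.
Fraction absorbed: 1 − 10^(−0.888) = 0.8706.
Photons absorbed: 0.8706 × 1.023e-4 = 8.906e-5 mol.
Product: Φ × n_abs = 0.76 × 8.906e-5 = 6.769e-5 mol.
As a count: 6.769e-5 × 6.022e23 = 4.08e19.

4.08e19 species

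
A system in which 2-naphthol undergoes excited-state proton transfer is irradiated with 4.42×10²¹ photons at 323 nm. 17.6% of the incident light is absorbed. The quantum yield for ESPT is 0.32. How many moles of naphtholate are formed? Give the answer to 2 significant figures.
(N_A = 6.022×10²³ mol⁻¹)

Moles of photons: 4.42×10²¹ / 6.022×10²³ = 0.007340 mol.
Photons absorbed: 0.176 × 0.007340 = 0.001292 mol.
Product: Φ × n_abs = 0.32 × 0.001292 = 4.134×10⁻⁴ mol.

4.1×10⁻⁴ mol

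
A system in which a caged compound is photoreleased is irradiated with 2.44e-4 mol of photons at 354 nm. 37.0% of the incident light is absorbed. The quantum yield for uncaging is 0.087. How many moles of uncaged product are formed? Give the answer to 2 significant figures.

Photons absorbed: 0.370 × 2.44e-4 = 9.028e-5 mol.
Product: Φ × n_abs = 0.087 × 9.028e-5 = 7.854e-6 mol.

7.9e-6 mol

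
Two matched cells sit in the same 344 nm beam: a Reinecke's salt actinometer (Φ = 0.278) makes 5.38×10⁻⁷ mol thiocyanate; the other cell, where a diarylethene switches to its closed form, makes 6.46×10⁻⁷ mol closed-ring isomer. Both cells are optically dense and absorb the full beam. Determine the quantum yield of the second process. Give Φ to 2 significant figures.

Photons absorbed by the actinometer: 5.38×10⁻⁷ / 0.278 = 1.935×10⁻⁶ mol.
Φ(unknown) = 6.46×10⁻⁷ / 1.935×10⁻⁶ = 0.33.

Φ = 0.33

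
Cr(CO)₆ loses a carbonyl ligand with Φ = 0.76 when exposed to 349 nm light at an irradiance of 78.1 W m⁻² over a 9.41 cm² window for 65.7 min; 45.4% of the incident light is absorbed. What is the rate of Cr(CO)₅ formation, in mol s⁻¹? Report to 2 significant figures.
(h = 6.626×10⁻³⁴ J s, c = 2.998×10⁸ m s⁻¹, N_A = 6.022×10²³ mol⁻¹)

7.4×10⁻⁸ mol s⁻¹

Photon energy at 349 nm: hc/λ = (6.626×10⁻³⁴)(2.998×10⁸)/(349×10⁻⁹) = 5.692×10⁻¹⁹ J.
Energy delivered: (78.1 W m⁻²)(9.41×10⁻⁴ m²)(3942 s) = 289.7 J.
Photons incident: 289.7 / 5.692×10⁻¹⁹ = 5.090×10²⁰, i.e. 5.090×10²⁰/6.022×10²³ = 8.452×10⁻⁴ mol.
Photons absorbed: 0.454 × 8.452×10⁻⁴ = 3.837×10⁻⁴ mol.
Product formed: 0.76 × 3.837×10⁻⁴ = 2.916×10⁻⁴ mol.
Rate: 2.916×10⁻⁴ / 3942 s = 7.4×10⁻⁸ mol s⁻¹.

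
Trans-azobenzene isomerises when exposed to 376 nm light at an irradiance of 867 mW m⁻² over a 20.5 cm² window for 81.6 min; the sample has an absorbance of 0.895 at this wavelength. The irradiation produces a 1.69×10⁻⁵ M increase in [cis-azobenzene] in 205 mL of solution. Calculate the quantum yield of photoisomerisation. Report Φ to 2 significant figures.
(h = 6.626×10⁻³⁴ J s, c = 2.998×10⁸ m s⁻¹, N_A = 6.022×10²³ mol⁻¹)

Φ = 0.15

Product: (1.69×10⁻⁵ M)(0.205 L) = 3.465×10⁻⁶ mol.
Photon energy at 376 nm: hc/λ = (6.626×10⁻³⁴)(2.998×10⁸)/(376×10⁻⁹) = 5.283×10⁻¹⁹ J.
Energy delivered: (867 mW m⁻²)(20.5×10⁻⁴ m²)(4896 s) = 8.702 J.
Photons incident: 8.702 / 5.283×10⁻¹⁹ = 1.647×10¹⁹, i.e. 1.647×10¹⁹/6.022×10²³ = 2.735×10⁻⁵ mol.
Fraction absorbed: 1 − 10^(−0.895) = 0.8726.
Photons absorbed: 0.8726 × 2.735×10⁻⁵ = 2.387×10⁻⁵ mol.
Φ = 3.465×10⁻⁶ mol / 2.387×10⁻⁵ mol photons = 0.15.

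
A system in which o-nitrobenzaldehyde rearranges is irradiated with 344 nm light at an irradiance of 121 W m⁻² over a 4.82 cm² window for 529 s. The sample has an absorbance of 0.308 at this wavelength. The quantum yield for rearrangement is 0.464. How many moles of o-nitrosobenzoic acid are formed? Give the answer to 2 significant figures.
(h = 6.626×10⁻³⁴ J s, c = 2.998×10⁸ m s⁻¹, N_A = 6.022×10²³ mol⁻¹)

Photon energy at 344 nm: hc/λ = (6.626×10⁻³⁴)(2.998×10⁸)/(344×10⁻⁹) = 5.775×10⁻¹⁹ J.
Energy delivered: (121 W m⁻²)(4.82×10⁻⁴ m²)(529 s) = 30.85 J.
Photons incident: 30.85 / 5.775×10⁻¹⁹ = 5.342×10¹⁹, i.e. 5.342×10¹⁹/6.022×10²³ = 8.871×10⁻⁵ mol.
Fraction absorbed: 1 − 10^(−0.308) = 0.5080.
Photons absorbed: 0.5080 × 8.871×10⁻⁵ = 4.506×10⁻⁵ mol.
Product: Φ × n_abs = 0.464 × 4.506×10⁻⁵ = 2.091×10⁻⁵ mol.

2.1×10⁻⁵ mol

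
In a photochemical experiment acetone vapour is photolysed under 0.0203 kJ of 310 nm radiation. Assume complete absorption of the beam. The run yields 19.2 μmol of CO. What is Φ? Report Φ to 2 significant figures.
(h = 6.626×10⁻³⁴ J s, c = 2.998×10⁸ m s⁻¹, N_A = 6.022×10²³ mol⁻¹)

Product: 19.2 μmol = 1.92×10⁻⁵ mol.
Photon energy at 310 nm: hc/λ = (6.626×10⁻³⁴)(2.998×10⁸)/(310×10⁻⁹) = 6.408×10⁻¹⁹ J.
Incident energy: 0.0203 kJ = 20.3 J.
Photons incident: 20.3 / 6.408×10⁻¹⁹ = 3.168×10¹⁹, i.e. 3.168×10¹⁹/6.022×10²³ = 5.261×10⁻⁵ mol.
Φ = 1.92×10⁻⁵ mol / 5.261×10⁻⁵ mol photons = 0.36.

Φ = 0.36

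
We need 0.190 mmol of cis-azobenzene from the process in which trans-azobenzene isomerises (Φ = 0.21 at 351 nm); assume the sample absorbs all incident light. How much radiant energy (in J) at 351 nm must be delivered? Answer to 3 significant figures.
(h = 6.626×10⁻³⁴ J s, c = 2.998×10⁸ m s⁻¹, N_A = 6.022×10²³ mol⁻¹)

Product: 0.190 mmol = 1.90×10⁻⁴ mol.
Photons that must be absorbed: 1.90×10⁻⁴ / 0.21 = 9.048×10⁻⁴ mol.
Photon energy: hc/λ = 5.659×10⁻¹⁹ J; per mole, 3.408×10⁵ J mol⁻¹.
Energy required: 9.048×10⁻⁴ × 3.408×10⁵ = 308 J.

308 J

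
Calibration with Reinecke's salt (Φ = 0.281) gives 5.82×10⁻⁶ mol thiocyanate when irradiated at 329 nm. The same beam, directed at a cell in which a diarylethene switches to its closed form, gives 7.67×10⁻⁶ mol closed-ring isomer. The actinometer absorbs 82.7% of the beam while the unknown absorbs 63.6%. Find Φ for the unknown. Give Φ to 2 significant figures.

Photons absorbed by the actinometer: 5.82×10⁻⁶ / 0.281 = 2.071×10⁻⁵ mol.
Incident flux: 2.071×10⁻⁵ / 0.827 = 2.504×10⁻⁵ einstein.
Absorbed by unknown: 0.636 × 2.504×10⁻⁵ = 1.593×10⁻⁵ mol.
Φ(unknown) = 7.67×10⁻⁶ / 1.593×10⁻⁵ = 0.48.

Φ = 0.48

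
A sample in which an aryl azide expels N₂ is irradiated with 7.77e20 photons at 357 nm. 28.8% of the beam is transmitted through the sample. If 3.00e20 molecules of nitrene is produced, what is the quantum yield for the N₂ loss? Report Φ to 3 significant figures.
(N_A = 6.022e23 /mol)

Product: 3.00e20 / 6.022e23 = 4.982e-4 mol.
Moles of photons: 7.77e20 / 6.022e23 = 0.001290 mol.
Fraction absorbed: 1 − 28.8/100 = 0.7120.
Photons absorbed: 0.7120 × 0.001290 = 9.185e-4 mol.
Φ = 4.982e-4 mol / 9.185e-4 mol photons = 0.542.

Φ = 0.542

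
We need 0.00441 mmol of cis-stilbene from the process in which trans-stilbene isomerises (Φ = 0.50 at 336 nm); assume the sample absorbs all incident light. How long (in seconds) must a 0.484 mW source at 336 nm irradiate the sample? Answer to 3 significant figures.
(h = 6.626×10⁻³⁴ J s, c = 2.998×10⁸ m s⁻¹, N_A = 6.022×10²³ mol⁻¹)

Product: 0.00441 mmol = 4.41×10⁻⁶ mol.
Photons that must be absorbed: 4.41×10⁻⁶ / 0.50 = 8.820×10⁻⁶ mol.
Photon energy: hc/λ = 5.912×10⁻¹⁹ J; per mole, 3.560×10⁵ J mol⁻¹.
Energy required: 8.820×10⁻⁶ × 3.560×10⁵ = 3.140 J.
Time: 3.140 J / 0.000484 W = 6490 s.

t ≈ 6490 s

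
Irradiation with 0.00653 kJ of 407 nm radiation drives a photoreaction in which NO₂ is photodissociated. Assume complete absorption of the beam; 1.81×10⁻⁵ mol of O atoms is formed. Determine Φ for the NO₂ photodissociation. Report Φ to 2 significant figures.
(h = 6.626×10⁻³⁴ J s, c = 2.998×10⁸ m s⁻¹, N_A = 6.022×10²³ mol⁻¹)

Photon energy at 407 nm: hc/λ = (6.626×10⁻³⁴)(2.998×10⁸)/(407×10⁻⁹) = 4.881×10⁻¹⁹ J.
Incident energy: 0.00653 kJ = 6.53 J.
Photons incident: 6.53 / 4.881×10⁻¹⁹ = 1.338×10¹⁹, i.e. 1.338×10¹⁹/6.022×10²³ = 2.222×10⁻⁵ mol.
Φ = 1.81×10⁻⁵ mol / 2.222×10⁻⁵ mol photons = 0.81.

Φ = 0.81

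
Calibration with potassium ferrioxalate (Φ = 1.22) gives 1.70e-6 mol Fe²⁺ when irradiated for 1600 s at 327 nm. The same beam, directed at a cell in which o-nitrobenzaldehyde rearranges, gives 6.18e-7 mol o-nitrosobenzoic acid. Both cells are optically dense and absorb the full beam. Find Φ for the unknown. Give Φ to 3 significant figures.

Φ = 0.444

Photons absorbed by the actinometer: 1.70e-6 / 1.22 = 1.393e-6 mol.
Φ(unknown) = 6.18e-7 / 1.393e-6 = 0.444.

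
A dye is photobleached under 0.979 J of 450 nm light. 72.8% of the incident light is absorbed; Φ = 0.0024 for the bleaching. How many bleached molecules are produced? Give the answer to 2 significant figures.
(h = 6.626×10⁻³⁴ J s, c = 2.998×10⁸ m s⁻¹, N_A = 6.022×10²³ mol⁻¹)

Photon energy at 450 nm: hc/λ = (6.626×10⁻³⁴)(2.998×10⁸)/(450×10⁻⁹) = 4.414×10⁻¹⁹ J.
Photons incident: 0.979 / 4.414×10⁻¹⁹ = 2.218×10¹⁸, i.e. 2.218×10¹⁸/6.022×10²³ = 3.683×10⁻⁶ mol.
Photons absorbed: 0.728 × 3.683×10⁻⁶ = 2.681×10⁻⁶ mol.
Product: Φ × n_abs = 0.0024 × 2.681×10⁻⁶ = 6.434×10⁻⁹ mol.
As a count: 6.434×10⁻⁹ × 6.022×10²³ = 3.9×10¹⁵.

3.9×10¹⁵ bleached molecules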